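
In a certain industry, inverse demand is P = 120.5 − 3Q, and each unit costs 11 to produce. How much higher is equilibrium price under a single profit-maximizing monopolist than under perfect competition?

Competitive firms price at marginal cost: P = 11, giving Q = 36.5.
Monopoly sets MR = MC: 120.5 − 6Q = 11 ⇒ Q = 18.25, P = 120.5 − 3·18.25 = 65.75.
Change in equilibrium price: 65.75 − 11 = 54.75.

Equilibrium price rises by 54.75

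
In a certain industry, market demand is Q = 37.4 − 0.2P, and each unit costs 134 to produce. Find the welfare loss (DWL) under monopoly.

Inverting demand: P = 187 − 5Q.
Perfect competition: P = MC = 134, so 187 − 5Q = 134 and Q = 10.6.
A monopolist chooses Q where MR = MC. MR = 187 − 10Q; setting this equal to 134 gives Q = 5.3 and P = 160.5.
DWL is the triangle between Q = 5.3 and Q = 10.6: ½·(10.6 − 5.3)·(160.5 − 134) = 70.225.

DWL = 70.225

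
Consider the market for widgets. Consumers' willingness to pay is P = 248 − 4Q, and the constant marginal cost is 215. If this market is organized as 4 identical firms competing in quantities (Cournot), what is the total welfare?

With 4 symmetric Cournot firms, each firm's FOC gives 248 − 20q = 215, so q = 1.65, Q = 4·1.65 = 6.6, and P = 221.6.
CS = ½·(248 − 221.6)·6.6 = 87.12; PS = (221.6 − 215)·6.6 = 43.56; TS = 130.68.

TS = 130.68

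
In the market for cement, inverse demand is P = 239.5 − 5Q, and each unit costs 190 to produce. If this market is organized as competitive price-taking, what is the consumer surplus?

Perfect competition: P = MC = 190, so 239.5 − 5Q = 190 and Q = 9.9.
CS = ½·(239.5 − 190)·9.9 = 245.025.

CS = 245.025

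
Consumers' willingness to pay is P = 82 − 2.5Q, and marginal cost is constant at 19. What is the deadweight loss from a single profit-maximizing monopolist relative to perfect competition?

Under competition P = MC = 19, so Q = (82 − 19)/2.5 = 25.2.
Monopoly sets MR = MC: 82 − 5Q = 19 ⇒ Q = 12.6, P = 82 − 2.5·12.6 = 50.5.
DWL is the triangle between Q = 12.6 and Q = 25.2: ½·(25.2 − 12.6)·(50.5 − 19) = 198.45.

DWL = 198.45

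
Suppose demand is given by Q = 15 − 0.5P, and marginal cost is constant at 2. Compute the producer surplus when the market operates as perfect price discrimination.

PS = 196

Inverting demand: P = 30 − 2Q.
A perfectly discriminating monopolist sells every unit with P(Q) ≥ MC(Q), so output equals the competitive quantity Q = 14. Each buyer pays their reservation price, so CS = 0 and the firm captures all surplus.
PS = ½·(30 − 2)·14 = 196.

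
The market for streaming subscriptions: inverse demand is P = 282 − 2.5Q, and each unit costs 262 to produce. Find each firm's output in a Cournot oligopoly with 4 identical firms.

q_i = 1.6

With 4 symmetric Cournot firms, each firm's FOC gives 282 − 12.5q = 262, so q = 1.6, Q = 4·1.6 = 6.4, and P = 266.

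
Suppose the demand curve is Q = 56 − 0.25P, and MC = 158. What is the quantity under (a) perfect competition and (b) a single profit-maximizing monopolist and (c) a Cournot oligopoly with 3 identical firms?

Competition: Q = 16.5; Monopoly: Q = 8.25; Cournot: Q = 12.375

Inverting demand: P = 224 − 4Q.
Perfect competition: P = MC = 158, so 224 − 4Q = 158 and Q = 16.5.
Monopoly sets MR = MC: 224 − 8Q = 158 ⇒ Q = 8.25, P = 224 − 4·8.25 = 191.
Cournot with 3 identical firms: the symmetric best-response condition is 224 − 16q = 158. Each firm produces q = 4.125, total output Q = 12.375, price P = 174.5.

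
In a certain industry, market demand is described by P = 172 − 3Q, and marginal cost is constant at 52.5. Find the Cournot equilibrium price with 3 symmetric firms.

With 3 symmetric Cournot firms, each firm's FOC gives 172 − 12q = 52.5, so q = 239/24, Q = 3·239/24 = 29.875, and P = 82.375.

P = 82.375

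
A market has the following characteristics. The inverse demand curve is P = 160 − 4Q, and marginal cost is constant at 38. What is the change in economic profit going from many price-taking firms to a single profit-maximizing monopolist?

Competitive firms price at marginal cost: P = 38, giving Q = 30.5.
Profit = (38 − 38)·30.5 = 0.
Monopoly sets MR = MC: 160 − 8Q = 38 ⇒ Q = 15.25, P = 160 − 4·15.25 = 99.
Profit = (99 − 38)·15.25 = 930.25.
Change in economic profit: 930.25 − 0 = 930.25.

π rises by 930.25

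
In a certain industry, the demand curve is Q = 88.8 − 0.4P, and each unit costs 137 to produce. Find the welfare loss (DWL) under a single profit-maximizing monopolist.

Inverting demand: P = 222 − 2.5Q.
Under competition P = MC = 137, so Q = (222 − 137)/2.5 = 34.
Monopoly sets MR = MC: 222 − 5Q = 137 ⇒ Q = 17, P = 222 − 2.5·17 = 179.5.
DWL is the triangle between Q = 17 and Q = 34: ½·(34 − 17)·(179.5 − 137) = 361.25.

DWL = 361.25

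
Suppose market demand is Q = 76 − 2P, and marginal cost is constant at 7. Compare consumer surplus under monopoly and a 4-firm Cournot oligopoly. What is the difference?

Inverting demand: P = 38 − 0.5Q.
A monopolist chooses Q where MR = MC. MR = 38 − Q; setting this equal to 7 gives Q = 31 and P = 22.5.
CS = ½·(38 − 22.5)·31 = 240.25.
In a 4-firm Cournot equilibrium, symmetry and the first-order condition give q = (38 − 7)/(2.5) = 12.4. So Q = 49.6 and P = 13.2.
CS = ½·(38 − 13.2)·49.6 = 615.04.
Change in consumer surplus: 615.04 − 240.25 = 374.79.

CS rises by 374.79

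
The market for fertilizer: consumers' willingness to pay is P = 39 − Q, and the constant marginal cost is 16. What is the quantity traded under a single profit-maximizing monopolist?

Q = 11.5

A monopolist chooses Q where MR = MC. MR = 39 − 2Q; setting this equal to 16 gives Q = 11.5 and P = 27.5.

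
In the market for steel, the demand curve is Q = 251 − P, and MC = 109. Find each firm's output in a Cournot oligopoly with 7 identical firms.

Inverting demand: P = 251 − Q.
In a 7-firm Cournot equilibrium, symmetry and the first-order condition give q = (251 − 109)/(8) = 17.75. So Q = 124.25 and P = 126.75.

q_i = 17.75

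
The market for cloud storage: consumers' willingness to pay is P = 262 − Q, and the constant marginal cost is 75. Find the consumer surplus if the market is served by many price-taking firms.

CS = 17484.5

Under competition P = MC = 75, so Q = (262 − 75)/1 = 187.
CS = ½·(262 − 75)·187 = 17484.5.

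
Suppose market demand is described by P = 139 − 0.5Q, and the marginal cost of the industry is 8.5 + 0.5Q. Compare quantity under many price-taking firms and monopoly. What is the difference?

Under competition P = MC: 139 − 0.5Q = 8.5 + 0.5Q ⇒ Q = 130.5, P = 73.75.
A monopolist chooses Q where MR = MC. MR = 139 − Q; setting this equal to 8.5 + 0.5Q gives Q = 87 and P = 95.5.
Change in quantity: 87 − 130.5 = −43.5.

Quantity falls by 43.5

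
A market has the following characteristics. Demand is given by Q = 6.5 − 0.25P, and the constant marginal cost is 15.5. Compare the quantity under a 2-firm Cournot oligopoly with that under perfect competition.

Inverting demand: P = 26 − 4Q.
In a 2-firm Cournot equilibrium, symmetry and the first-order condition give q = (26 − 15.5)/(12) = 0.875. So Q = 1.75 and P = 19.
Competitive firms price at marginal cost: P = 15.5, giving Q = 2.625.

Cournot: Q = 1.75; Competition: Q = 2.625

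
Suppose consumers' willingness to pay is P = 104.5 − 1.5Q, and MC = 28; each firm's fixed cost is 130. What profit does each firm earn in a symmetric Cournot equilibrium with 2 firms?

With 2 symmetric Cournot firms, each firm's FOC gives 104.5 − 4.5q = 28, so q = 17, Q = 2·17 = 34, and P = 53.5.
Each firm's profit = (53.5 − 28)·17 − 130 = 303.5.

π_i = 303.5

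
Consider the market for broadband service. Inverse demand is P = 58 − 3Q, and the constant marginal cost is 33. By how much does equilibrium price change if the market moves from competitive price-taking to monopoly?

Equilibrium price rises by 12.5

Under competition P = MC = 33, so Q = (58 − 33)/3 = 25/3.
A monopolist chooses Q where MR = MC. MR = 58 − 6Q; setting this equal to 33 gives Q = 25/6 and P = 45.5.
Change in equilibrium price: 45.5 − 33 = 12.5.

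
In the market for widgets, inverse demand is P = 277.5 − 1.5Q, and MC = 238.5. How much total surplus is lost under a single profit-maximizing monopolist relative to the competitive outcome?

DWL = 126.75

Perfect competition: P = MC = 238.5, so 277.5 − 1.5Q = 238.5 and Q = 26.
Monopoly sets MR = MC: 277.5 − 3Q = 238.5 ⇒ Q = 13, P = 277.5 − 1.5·13 = 258.
DWL is the triangle between Q = 13 and Q = 26: ½·(26 − 13)·(258 − 238.5) = 126.75.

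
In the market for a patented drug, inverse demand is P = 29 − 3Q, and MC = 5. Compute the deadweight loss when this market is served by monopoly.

Perfect competition: P = MC = 5, so 29 − 3Q = 5 and Q = 8.
The monopolist equates marginal revenue to marginal cost: 29 − 6Q = 5, so Q = 4. From demand, P = 17.
DWL is the triangle between Q = 4 and Q = 8: ½·(8 − 4)·(17 − 5) = 24.

DWL = 24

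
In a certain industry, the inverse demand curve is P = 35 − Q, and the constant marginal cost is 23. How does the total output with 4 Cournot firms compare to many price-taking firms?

Cournot: Q = 9.6; Competition: Q = 12

Cournot with 4 identical firms: the symmetric best-response condition is 35 − 5q = 23. Each firm produces q = 2.4, total output Q = 9.6, price P = 25.4.
Perfect competition: P = MC = 23, so 35 − Q = 23 and Q = 12.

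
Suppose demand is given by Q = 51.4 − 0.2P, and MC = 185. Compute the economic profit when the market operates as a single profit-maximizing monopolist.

Inverting demand: P = 257 − 5Q.
A monopolist chooses Q where MR = MC. MR = 257 − 10Q; setting this equal to 185 gives Q = 7.2 and P = 221.
Profit = (221 − 185)·7.2 = 259.2.

Profit = 259.2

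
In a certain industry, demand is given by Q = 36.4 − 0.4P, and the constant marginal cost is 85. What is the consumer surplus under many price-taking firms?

Inverting demand: P = 91 − 2.5Q.
Under competition P = MC = 85, so Q = (91 − 85)/2.5 = 2.4.
CS = ½·(91 − 85)·2.4 = 7.2.

CS = 7.2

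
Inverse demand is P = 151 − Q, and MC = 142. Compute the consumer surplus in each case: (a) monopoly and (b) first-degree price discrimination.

Monopoly: CS = 10.125; Perfect PD: CS = 0

A monopolist chooses Q where MR = MC. MR = 151 − 2Q; setting this equal to 142 gives Q = 4.5 and P = 146.5.
CS = ½·(151 − 146.5)·4.5 = 10.125.
A perfectly discriminating monopolist sells every unit with P(Q) ≥ MC(Q), so output equals the competitive quantity Q = 9. Each buyer pays their reservation price, so CS = 0 and the firm captures all surplus.
CS = 0.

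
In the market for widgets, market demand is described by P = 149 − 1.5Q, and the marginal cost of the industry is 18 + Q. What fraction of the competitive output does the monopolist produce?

The monopolist equates marginal revenue to marginal cost: 149 − 3Q = 18 + Q, so Q = 32.75. From demand, P = 99.875.
Under competition P = MC: 149 − 1.5Q = 18 + Q ⇒ Q = 52.4, P = 70.4.
Ratio Q_m/Q_c = 32.75/52.4 = 0.625.

Q_m/Q_c = 0.625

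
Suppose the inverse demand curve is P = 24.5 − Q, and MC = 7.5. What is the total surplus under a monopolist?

TS = 108.375

The monopolist equates marginal revenue to marginal cost: 24.5 − 2Q = 7.5, so Q = 8.5. From demand, P = 16.
CS = ½·(24.5 − 16)·8.5 = 36.125; PS = (16 − 7.5)·8.5 = 72.25; TS = 108.375.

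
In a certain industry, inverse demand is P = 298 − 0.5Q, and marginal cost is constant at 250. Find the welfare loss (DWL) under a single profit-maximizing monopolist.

DWL = 576

Competitive firms price at marginal cost: P = 250, giving Q = 96.
A monopolist chooses Q where MR = MC. MR = 298 − Q; setting this equal to 250 gives Q = 48 and P = 274.
DWL is the triangle between Q = 48 and Q = 96: ½·(96 − 48)·(274 − 250) = 576.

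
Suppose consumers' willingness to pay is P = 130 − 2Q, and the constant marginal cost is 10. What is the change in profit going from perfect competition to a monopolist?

Perfect competition: P = MC = 10, so 130 − 2Q = 10 and Q = 60.
Profit = (10 − 10)·60 = 0.
Monopoly sets MR = MC: 130 − 4Q = 10 ⇒ Q = 30, P = 130 − 2·30 = 70.
Profit = (70 − 10)·30 = 1800.
Change in profit: 1800 − 0 = 1800.

Profit rises by 1800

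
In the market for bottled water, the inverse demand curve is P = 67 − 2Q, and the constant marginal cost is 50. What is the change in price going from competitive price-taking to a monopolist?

Under competition P = MC = 50, so Q = (67 − 50)/2 = 8.5.
A monopolist chooses Q where MR = MC. MR = 67 − 4Q; setting this equal to 50 gives Q = 4.25 and P = 58.5.
Change in price: 58.5 − 50 = 8.5.

Price rises by 8.5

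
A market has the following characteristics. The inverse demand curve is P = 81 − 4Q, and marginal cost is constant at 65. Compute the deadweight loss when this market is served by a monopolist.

DWL = 8

Competitive firms price at marginal cost: P = 65, giving Q = 4.
A monopolist chooses Q where MR = MC. MR = 81 − 8Q; setting this equal to 65 gives Q = 2 and P = 73.
DWL is the triangle between Q = 2 and Q = 4: ½·(4 − 2)·(73 − 65) = 8.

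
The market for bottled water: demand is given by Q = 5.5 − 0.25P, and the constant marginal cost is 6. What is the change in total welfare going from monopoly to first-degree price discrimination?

TS rises by 8

Inverting demand: P = 22 − 4Q.
The monopolist equates marginal revenue to marginal cost: 22 − 8Q = 6, so Q = 2. From demand, P = 14.
CS = ½·(22 − 14)·2 = 8; PS = (14 − 6)·2 = 16; TS = 24.
Under first-degree price discrimination the firm charges each unit its demand price and produces up to where P = MC, i.e. Q = 4. Consumer surplus is zero; producer surplus equals total surplus.
TS = 32 (equal to competitive TS).
Change in total welfare: 32 − 24 = 8.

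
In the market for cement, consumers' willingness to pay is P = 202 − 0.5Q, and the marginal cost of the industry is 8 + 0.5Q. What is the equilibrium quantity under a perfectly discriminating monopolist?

A perfectly discriminating monopolist sells every unit with P(Q) ≥ MC(Q), so output equals the competitive quantity Q = 194. Each buyer pays their reservation price, so CS = 0 and the firm captures all surplus.

Q = 194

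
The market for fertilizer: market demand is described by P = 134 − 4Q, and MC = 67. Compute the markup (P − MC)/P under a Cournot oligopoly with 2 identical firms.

Lerner index = 0.25

Cournot with 2 identical firms: the symmetric best-response condition is 134 − 12q = 67. Each firm produces q = 67/12, total output Q = 67/6, price P = 268/3.
Lerner index = (P − MC)/P = (268/3 − 67)/(268/3) = 0.25.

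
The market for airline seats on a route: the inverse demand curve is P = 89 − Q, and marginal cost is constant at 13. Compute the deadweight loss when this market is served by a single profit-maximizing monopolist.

DWL = 722

Perfect competition: P = MC = 13, so 89 − Q = 13 and Q = 76.
The monopolist equates marginal revenue to marginal cost: 89 − 2Q = 13, so Q = 38. From demand, P = 51.
DWL is the triangle between Q = 38 and Q = 76: ½·(76 − 38)·(51 − 13) = 722.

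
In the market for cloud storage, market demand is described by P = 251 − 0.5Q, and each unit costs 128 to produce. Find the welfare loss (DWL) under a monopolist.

DWL = 3782.25

Under competition P = MC = 128, so Q = (251 − 128)/0.5 = 246.
The monopolist equates marginal revenue to marginal cost: 251 − Q = 128, so Q = 123. From demand, P = 189.5.
DWL is the triangle between Q = 123 and Q = 246: ½·(246 − 123)·(189.5 − 128) = 3782.25.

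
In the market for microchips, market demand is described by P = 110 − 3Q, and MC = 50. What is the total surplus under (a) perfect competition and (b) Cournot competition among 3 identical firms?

Competitive firms price at marginal cost: P = 50, giving Q = 20.
CS = ½·(110 − 50)·20 = 600; PS = (50 − 50)·20 = 0; TS = 600.
Cournot with 3 identical firms: the symmetric best-response condition is 110 − 12q = 50. Each firm produces q = 5, total output Q = 15, price P = 65.
CS = ½·(110 − 65)·15 = 337.5; PS = (65 − 50)·15 = 225; TS = 562.5.

Competition: TS = 600; Cournot: TS = 562.5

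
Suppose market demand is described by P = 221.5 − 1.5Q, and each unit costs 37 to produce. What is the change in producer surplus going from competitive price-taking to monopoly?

PS rises by 5673.375

Under competition P = MC = 37, so Q = (221.5 − 37)/1.5 = 123.
PS = (37 − 37)·123 = 0.
Monopoly sets MR = MC: 221.5 − 3Q = 37 ⇒ Q = 61.5, P = 221.5 − 1.5·61.5 = 129.25.
PS = (129.25 − 37)·61.5 = 5673.375.
Change in producer surplus: 5673.375 − 0 = 5673.375.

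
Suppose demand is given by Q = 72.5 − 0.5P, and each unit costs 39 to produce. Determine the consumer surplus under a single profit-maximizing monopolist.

Inverting demand: P = 145 − 2Q.
A monopolist chooses Q where MR = MC. MR = 145 − 4Q; setting this equal to 39 gives Q = 26.5 and P = 92.
CS = ½·(145 − 92)·26.5 = 702.25.

CS = 702.25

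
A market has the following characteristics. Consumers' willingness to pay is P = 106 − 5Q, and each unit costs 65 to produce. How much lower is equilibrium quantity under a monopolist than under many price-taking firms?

Q falls by 4.1

Competitive firms price at marginal cost: P = 65, giving Q = 8.2.
A monopolist chooses Q where MR = MC. MR = 106 − 10Q; setting this equal to 65 gives Q = 4.1 and P = 85.5.
Change in equilibrium quantity: 4.1 − 8.2 = −4.1.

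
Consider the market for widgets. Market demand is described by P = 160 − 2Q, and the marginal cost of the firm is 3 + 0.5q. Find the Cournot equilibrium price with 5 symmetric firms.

P = 34.4

In a 5-firm Cournot equilibrium, symmetry and the first-order condition give q = (160 − 3)/(12.5) = 12.56. So Q = 62.8 and P = 34.4.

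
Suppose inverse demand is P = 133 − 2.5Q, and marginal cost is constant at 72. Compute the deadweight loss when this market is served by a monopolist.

Under competition P = MC = 72, so Q = (133 − 72)/2.5 = 24.4.
Monopoly sets MR = MC: 133 − 5Q = 72 ⇒ Q = 12.2, P = 133 − 2.5·12.2 = 102.5.
DWL is the triangle between Q = 12.2 and Q = 24.4: ½·(24.4 − 12.2)·(102.5 − 72) = 186.05.

DWL = 186.05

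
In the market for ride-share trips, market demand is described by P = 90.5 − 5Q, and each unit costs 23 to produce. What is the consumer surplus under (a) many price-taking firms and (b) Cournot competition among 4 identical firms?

Competition: CS = 455.625; Cournot: CS = 291.6

Perfect competition: P = MC = 23, so 90.5 − 5Q = 23 and Q = 13.5.
CS = ½·(90.5 − 23)·13.5 = 455.625.
Cournot with 4 identical firms: the symmetric best-response condition is 90.5 − 25q = 23. Each firm produces q = 2.7, total output Q = 10.8, price P = 36.5.
CS = ½·(90.5 − 36.5)·10.8 = 291.6.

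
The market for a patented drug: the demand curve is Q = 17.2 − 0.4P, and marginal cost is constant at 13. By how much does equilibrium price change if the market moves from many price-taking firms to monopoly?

Equilibrium price rises by 15

Inverting demand: P = 43 − 2.5Q.
Perfect competition: P = MC = 13, so 43 − 2.5Q = 13 and Q = 12.
Monopoly sets MR = MC: 43 − 5Q = 13 ⇒ Q = 6, P = 43 − 2.5·6 = 28.
Change in equilibrium price: 28 − 13 = 15.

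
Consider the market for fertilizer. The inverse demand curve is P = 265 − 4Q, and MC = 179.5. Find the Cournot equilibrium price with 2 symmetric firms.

With 2 symmetric Cournot firms, each firm's FOC gives 265 − 12q = 179.5, so q = 7.125, Q = 2·7.125 = 14.25, and P = 208.

P = 208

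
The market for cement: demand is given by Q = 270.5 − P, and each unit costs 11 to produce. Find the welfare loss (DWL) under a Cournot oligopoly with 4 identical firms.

DWL = 1346.805

Inverting demand: P = 270.5 − Q.
Under competition P = MC = 11, so Q = (270.5 − 11)/1 = 259.5.
Cournot with 4 identical firms: the symmetric best-response condition is 270.5 − 5q = 11. Each firm produces q = 51.9, total output Q = 207.6, price P = 62.9.
DWL is the triangle between Q = 207.6 and Q = 259.5: ½·(259.5 − 207.6)·(62.9 − 11) = 1346.805.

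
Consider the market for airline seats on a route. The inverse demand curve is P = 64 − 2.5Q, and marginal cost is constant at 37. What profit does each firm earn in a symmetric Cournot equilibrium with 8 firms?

π_i = 3.6

With 8 symmetric Cournot firms, each firm's FOC gives 64 − 22.5q = 37, so q = 1.2, Q = 8·1.2 = 9.6, and P = 40.
Each firm's profit = (40 − 37)·1.2 = 3.6.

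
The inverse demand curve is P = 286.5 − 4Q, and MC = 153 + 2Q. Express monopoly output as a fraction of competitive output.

Monopoly sets MR = MC: 286.5 − 8Q = 153 + 2Q ⇒ Q = 13.35, P = 286.5 − 4·13.35 = 233.1.
Under competition P = MC: 286.5 − 4Q = 153 + 2Q ⇒ Q = 22.25, P = 197.5.
Ratio Q_m/Q_c = 13.35/22.25 = 0.6.

Q_m/Q_c = 0.6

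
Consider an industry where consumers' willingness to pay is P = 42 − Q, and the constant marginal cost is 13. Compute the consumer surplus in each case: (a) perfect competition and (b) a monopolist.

Competition: CS = 420.5; Monopoly: CS = 105.125

Competitive firms price at marginal cost: P = 13, giving Q = 29.
CS = ½·(42 − 13)·29 = 420.5.
Monopoly sets MR = MC: 42 − 2Q = 13 ⇒ Q = 14.5, P = 42 − 14.5 = 27.5.
CS = ½·(42 − 27.5)·14.5 = 105.125.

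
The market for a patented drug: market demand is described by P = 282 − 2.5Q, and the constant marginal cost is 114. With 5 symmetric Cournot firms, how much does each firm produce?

q_i = 11.2

In a 5-firm Cournot equilibrium, symmetry and the first-order condition give q = (282 − 114)/(15) = 11.2. So Q = 56 and P = 142.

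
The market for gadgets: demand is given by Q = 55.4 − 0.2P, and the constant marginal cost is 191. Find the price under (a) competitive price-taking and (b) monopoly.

Competition: P = 191; Monopoly: P = 234

Inverting demand: P = 277 − 5Q.
Perfect competition: P = MC = 191, so 277 − 5Q = 191 and Q = 17.2.
A monopolist chooses Q where MR = MC. MR = 277 − 10Q; setting this equal to 191 gives Q = 8.6 and P = 234.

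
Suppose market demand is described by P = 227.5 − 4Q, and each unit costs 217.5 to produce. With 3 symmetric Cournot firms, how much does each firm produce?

q_i = 0.625

Cournot with 3 identical firms: the symmetric best-response condition is 227.5 − 16q = 217.5. Each firm produces q = 0.625, total output Q = 1.875, price P = 220.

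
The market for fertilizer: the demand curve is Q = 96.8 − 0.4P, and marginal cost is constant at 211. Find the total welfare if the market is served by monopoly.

TS = 144.15

Inverting demand: P = 242 − 2.5Q.
The monopolist equates marginal revenue to marginal cost: 242 − 5Q = 211, so Q = 6.2. From demand, P = 226.5.
CS = ½·(242 − 226.5)·6.2 = 48.05; PS = (226.5 − 211)·6.2 = 96.1; TS = 144.15.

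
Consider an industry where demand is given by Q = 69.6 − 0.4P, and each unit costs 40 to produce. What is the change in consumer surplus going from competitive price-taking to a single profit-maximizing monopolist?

Inverting demand: P = 174 − 2.5Q.
Under competition P = MC = 40, so Q = (174 − 40)/2.5 = 53.6.
CS = ½·(174 − 40)·53.6 = 3591.2.
Monopoly sets MR = MC: 174 − 5Q = 40 ⇒ Q = 26.8, P = 174 − 2.5·26.8 = 107.
CS = ½·(174 − 107)·26.8 = 897.8.
Change in consumer surplus: 897.8 − 3591.2 = −2693.4.

Consumer surplus falls by 2693.4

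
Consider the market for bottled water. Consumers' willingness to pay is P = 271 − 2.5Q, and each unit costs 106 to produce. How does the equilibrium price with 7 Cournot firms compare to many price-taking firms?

Cournot: P = 126.625; Competition: P = 106

With 7 symmetric Cournot firms, each firm's FOC gives 271 − 20q = 106, so q = 8.25, Q = 7·8.25 = 57.75, and P = 126.625.
Competitive firms price at marginal cost: P = 106, giving Q = 66.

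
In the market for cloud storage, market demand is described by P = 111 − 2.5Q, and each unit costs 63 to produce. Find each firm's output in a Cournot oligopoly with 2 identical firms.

In a 2-firm Cournot equilibrium, symmetry and the first-order condition give q = (111 − 63)/(7.5) = 6.4. So Q = 12.8 and P = 79.

q_i = 6.4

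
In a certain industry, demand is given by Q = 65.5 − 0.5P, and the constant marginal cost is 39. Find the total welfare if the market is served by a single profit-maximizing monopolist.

Inverting demand: P = 131 − 2Q.
Monopoly sets MR = MC: 131 − 4Q = 39 ⇒ Q = 23, P = 131 − 2·23 = 85.
CS = ½·(131 − 85)·23 = 529; PS = (85 − 39)·23 = 1058; TS = 1587.

TS = 1587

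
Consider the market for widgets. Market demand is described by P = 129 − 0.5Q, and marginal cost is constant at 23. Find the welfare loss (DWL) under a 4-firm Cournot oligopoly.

DWL = 449.44

Competitive firms price at marginal cost: P = 23, giving Q = 212.
Cournot with 4 identical firms: the symmetric best-response condition is 129 − 2.5q = 23. Each firm produces q = 42.4, total output Q = 169.6, price P = 44.2.
DWL is the triangle between Q = 169.6 and Q = 212: ½·(212 − 169.6)·(44.2 − 23) = 449.44.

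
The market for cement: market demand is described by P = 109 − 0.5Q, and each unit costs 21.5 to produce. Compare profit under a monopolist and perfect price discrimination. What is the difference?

π rises by 3828.125

A monopolist chooses Q where MR = MC. MR = 109 − Q; setting this equal to 21.5 gives Q = 87.5 and P = 65.25.
Profit = (65.25 − 21.5)·87.5 = 3828.125.
Under first-degree price discrimination the firm charges each unit its demand price and produces up to where P = MC, i.e. Q = 175. Consumer surplus is zero; producer surplus equals total surplus.
PS equals the full surplus area, 7656.25. Profit = 7656.25 = 7656.25.
Change in profit: 7656.25 − 3828.125 = 3828.125.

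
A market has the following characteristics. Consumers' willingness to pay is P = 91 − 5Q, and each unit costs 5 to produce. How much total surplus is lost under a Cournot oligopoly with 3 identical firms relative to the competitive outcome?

DWL = 46.225

Competitive firms price at marginal cost: P = 5, giving Q = 17.2.
Cournot with 3 identical firms: the symmetric best-response condition is 91 − 20q = 5. Each firm produces q = 4.3, total output Q = 12.9, price P = 26.5.
DWL is the triangle between Q = 12.9 and Q = 17.2: ½·(17.2 − 12.9)·(26.5 − 5) = 46.225.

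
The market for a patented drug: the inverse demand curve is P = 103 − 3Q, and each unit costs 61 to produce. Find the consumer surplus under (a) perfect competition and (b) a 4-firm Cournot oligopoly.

Under competition P = MC = 61, so Q = (103 − 61)/3 = 14.
CS = ½·(103 − 61)·14 = 294.
Cournot with 4 identical firms: the symmetric best-response condition is 103 − 15q = 61. Each firm produces q = 2.8, total output Q = 11.2, price P = 69.4.
CS = ½·(103 − 69.4)·11.2 = 188.16.

Competition: CS = 294; Cournot: CS = 188.16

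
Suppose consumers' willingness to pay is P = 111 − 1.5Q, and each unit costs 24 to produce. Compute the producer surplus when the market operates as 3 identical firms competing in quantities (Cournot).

In a 3-firm Cournot equilibrium, symmetry and the first-order condition give q = (111 − 24)/(6) = 14.5. So Q = 43.5 and P = 45.75.
PS = (45.75 − 24)·43.5 = 946.125.

PS = 946.125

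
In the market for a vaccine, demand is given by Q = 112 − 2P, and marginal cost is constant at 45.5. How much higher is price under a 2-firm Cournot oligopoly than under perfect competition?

P rises by 3.5

Inverting demand: P = 56 − 0.5Q.
Perfect competition: P = MC = 45.5, so 56 − 0.5Q = 45.5 and Q = 21.
Cournot with 2 identical firms: the symmetric best-response condition is 56 − 1.5q = 45.5. Each firm produces q = 7, total output Q = 14, price P = 49.
Change in price: 49 − 45.5 = 3.5.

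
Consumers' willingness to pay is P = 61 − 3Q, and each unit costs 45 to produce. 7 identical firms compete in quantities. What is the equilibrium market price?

P = 47

In a 7-firm Cournot equilibrium, symmetry and the first-order condition give q = (61 − 45)/(24) = 2/3. So Q = 14/3 and P = 47.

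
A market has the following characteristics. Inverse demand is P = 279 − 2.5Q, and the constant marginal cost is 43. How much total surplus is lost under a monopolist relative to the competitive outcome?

DWL = 2784.8

Competitive firms price at marginal cost: P = 43, giving Q = 94.4.
Monopoly sets MR = MC: 279 − 5Q = 43 ⇒ Q = 47.2, P = 279 − 2.5·47.2 = 161.
DWL is the triangle between Q = 47.2 and Q = 94.4: ½·(94.4 − 47.2)·(161 − 43) = 2784.8.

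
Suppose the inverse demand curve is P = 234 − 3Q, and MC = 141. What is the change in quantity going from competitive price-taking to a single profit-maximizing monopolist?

Competitive firms price at marginal cost: P = 141, giving Q = 31.
A monopolist chooses Q where MR = MC. MR = 234 − 6Q; setting this equal to 141 gives Q = 15.5 and P = 187.5.
Change in quantity: 15.5 − 31 = −15.5.

Q falls by 15.5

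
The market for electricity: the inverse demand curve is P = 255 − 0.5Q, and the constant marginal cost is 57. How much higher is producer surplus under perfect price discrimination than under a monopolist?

Monopoly sets MR = MC: 255 − Q = 57 ⇒ Q = 198, P = 255 − 0.5·198 = 156.
PS = (156 − 57)·198 = 19602.
Under first-degree price discrimination the firm charges each unit its demand price and produces up to where P = MC, i.e. Q = 396. Consumer surplus is zero; producer surplus equals total surplus.
PS = ½·(255 − 57)·396 = 39204.
Change in producer surplus: 39204 − 19602 = 19602.

Producer surplus rises by 19602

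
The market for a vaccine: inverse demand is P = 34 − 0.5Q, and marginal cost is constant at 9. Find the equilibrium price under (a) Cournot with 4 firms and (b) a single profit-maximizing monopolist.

Cournot with 4 identical firms: the symmetric best-response condition is 34 − 2.5q = 9. Each firm produces q = 10, total output Q = 40, price P = 14.
A monopolist chooses Q where MR = MC. MR = 34 − Q; setting this equal to 9 gives Q = 25 and P = 21.5.

Cournot: P = 14; Monopoly: P = 21.5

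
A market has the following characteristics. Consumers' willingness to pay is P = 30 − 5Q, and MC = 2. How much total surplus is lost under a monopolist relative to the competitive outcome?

Competitive firms price at marginal cost: P = 2, giving Q = 5.6.
A monopolist chooses Q where MR = MC. MR = 30 − 10Q; setting this equal to 2 gives Q = 2.8 and P = 16.
DWL is the triangle between Q = 2.8 and Q = 5.6: ½·(5.6 − 2.8)·(16 − 2) = 19.6.

DWL = 19.6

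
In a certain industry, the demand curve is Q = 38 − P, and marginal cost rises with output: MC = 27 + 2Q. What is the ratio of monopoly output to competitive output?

Q_m/Q_c = 0.75

Inverting demand: P = 38 − Q.
A monopolist chooses Q where MR = MC. MR = 38 − 2Q; setting this equal to 27 + 2Q gives Q = 2.75 and P = 35.25.
Under competition P = MC: 38 − Q = 27 + 2Q ⇒ Q = 11/3, P = 103/3.
Ratio Q_m/Q_c = 2.75/(11/3) = 0.75.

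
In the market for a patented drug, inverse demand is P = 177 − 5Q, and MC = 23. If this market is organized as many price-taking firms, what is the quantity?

Under competition P = MC = 23, so Q = (177 − 23)/5 = 30.8.

Q = 30.8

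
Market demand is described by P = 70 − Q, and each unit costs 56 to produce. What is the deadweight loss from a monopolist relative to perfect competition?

DWL = 24.5

Competitive firms price at marginal cost: P = 56, giving Q = 14.
Monopoly sets MR = MC: 70 − 2Q = 56 ⇒ Q = 7, P = 70 − 7 = 63.
DWL is the triangle between Q = 7 and Q = 14: ½·(14 − 7)·(63 − 56) = 24.5.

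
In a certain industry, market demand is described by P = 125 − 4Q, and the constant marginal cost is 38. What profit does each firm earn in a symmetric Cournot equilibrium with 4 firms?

With 4 symmetric Cournot firms, each firm's FOC gives 125 − 20q = 38, so q = 4.35, Q = 4·4.35 = 17.4, and P = 55.4.
Each firm's profit = (55.4 − 38)·4.35 = 75.69.

π_i = 75.69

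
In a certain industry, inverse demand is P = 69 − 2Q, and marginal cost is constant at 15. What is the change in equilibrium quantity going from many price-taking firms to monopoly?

Perfect competition: P = MC = 15, so 69 − 2Q = 15 and Q = 27.
A monopolist chooses Q where MR = MC. MR = 69 − 4Q; setting this equal to 15 gives Q = 13.5 and P = 42.
Change in equilibrium quantity: 13.5 − 27 = −13.5.

Q falls by 13.5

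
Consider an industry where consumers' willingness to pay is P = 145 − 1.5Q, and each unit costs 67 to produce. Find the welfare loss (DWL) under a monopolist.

Under competition P = MC = 67, so Q = (145 − 67)/1.5 = 52.
Monopoly sets MR = MC: 145 − 3Q = 67 ⇒ Q = 26, P = 145 − 1.5·26 = 106.
DWL is the triangle between Q = 26 and Q = 52: ½·(52 − 26)·(106 − 67) = 507.

DWL = 507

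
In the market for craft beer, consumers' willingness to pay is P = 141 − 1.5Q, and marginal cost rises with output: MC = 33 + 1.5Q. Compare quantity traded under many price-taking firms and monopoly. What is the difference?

Competitive equilibrium sets price equal to marginal cost: 141 − 1.5Q = 33 + 1.5Q, so Q = 36 and P = 87.
The monopolist equates marginal revenue to marginal cost: 141 − 3Q = 33 + 1.5Q, so Q = 24. From demand, P = 105.
Change in quantity traded: 24 − 36 = −12.

Quantity traded falls by 12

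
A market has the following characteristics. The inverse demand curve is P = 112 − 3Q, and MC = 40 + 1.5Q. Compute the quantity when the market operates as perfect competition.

Q = 16

Competitive equilibrium sets price equal to marginal cost: 112 − 3Q = 40 + 1.5Q, so Q = 16 and P = 64.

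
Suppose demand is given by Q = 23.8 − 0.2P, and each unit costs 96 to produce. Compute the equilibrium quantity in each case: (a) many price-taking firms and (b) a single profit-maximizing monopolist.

Competition: Q = 4.6; Monopoly: Q = 2.3

Inverting demand: P = 119 − 5Q.
Under competition P = MC = 96, so Q = (119 − 96)/5 = 4.6.
A monopolist chooses Q where MR = MC. MR = 119 − 10Q; setting this equal to 96 gives Q = 2.3 and P = 107.5.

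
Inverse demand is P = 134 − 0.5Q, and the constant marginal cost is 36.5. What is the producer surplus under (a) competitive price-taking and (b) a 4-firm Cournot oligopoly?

Competitive firms price at marginal cost: P = 36.5, giving Q = 195.
PS = (36.5 − 36.5)·195 = 0.
In a 4-firm Cournot equilibrium, symmetry and the first-order condition give q = (134 − 36.5)/(2.5) = 39. So Q = 156 and P = 56.
PS = (56 − 36.5)·156 = 3042.

Competition: PS = 0; Cournot: PS = 3042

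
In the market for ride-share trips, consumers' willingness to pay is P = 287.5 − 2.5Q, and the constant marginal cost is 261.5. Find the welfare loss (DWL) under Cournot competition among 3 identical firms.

DWL = 8.45

Competitive firms price at marginal cost: P = 261.5, giving Q = 10.4.
With 3 symmetric Cournot firms, each firm's FOC gives 287.5 − 10q = 261.5, so q = 2.6, Q = 3·2.6 = 7.8, and P = 268.
DWL is the triangle between Q = 7.8 and Q = 10.4: ½·(10.4 − 7.8)·(268 − 261.5) = 8.45.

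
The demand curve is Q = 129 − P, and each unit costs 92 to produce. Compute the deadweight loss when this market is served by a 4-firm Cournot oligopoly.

Inverting demand: P = 129 − Q.
Perfect competition: P = MC = 92, so 129 − Q = 92 and Q = 37.
Cournot with 4 identical firms: the symmetric best-response condition is 129 − 5q = 92. Each firm produces q = 7.4, total output Q = 29.6, price P = 99.4.
DWL is the triangle between Q = 29.6 and Q = 37: ½·(37 − 29.6)·(99.4 − 92) = 27.38.

DWL = 27.38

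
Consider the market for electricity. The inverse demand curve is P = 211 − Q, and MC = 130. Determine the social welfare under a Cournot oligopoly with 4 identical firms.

In a 4-firm Cournot equilibrium, symmetry and the first-order condition give q = (211 − 130)/(5) = 16.2. So Q = 64.8 and P = 146.2.
CS = ½·(211 − 146.2)·64.8 = 2099.52; PS = (146.2 − 130)·64.8 = 1049.76; TS = 3149.28.

TS = 3149.28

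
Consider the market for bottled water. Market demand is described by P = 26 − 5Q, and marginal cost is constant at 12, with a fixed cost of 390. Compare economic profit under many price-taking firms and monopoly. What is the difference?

Under competition P = MC = 12, so Q = (26 − 12)/5 = 2.8.
Profit = (12 − 12)·2.8 − 390 = −390.
Monopoly sets MR = MC: 26 − 10Q = 12 ⇒ Q = 1.4, P = 26 − 5·1.4 = 19.
Profit = (19 − 12)·1.4 − 390 = −380.2.
Change in economic profit: −380.2 − −390 = 9.8.

Economic profit rises by 9.8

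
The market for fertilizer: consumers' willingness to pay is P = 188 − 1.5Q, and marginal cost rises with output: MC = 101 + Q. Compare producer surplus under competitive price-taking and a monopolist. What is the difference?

PS rises by 340.605

Under competition P = MC: 188 − 1.5Q = 101 + Q ⇒ Q = 34.8, P = 135.8.
PS = P·Q − VC(Q) = 135.8·34.8 − (101·34.8 + ½·1·34.8²) = 605.52.
A monopolist chooses Q where MR = MC. MR = 188 − 3Q; setting this equal to 101 + Q gives Q = 21.75 and P = 155.375.
PS = P·Q − VC(Q) = 155.375·21.75 − (101·21.75 + ½·1·21.75²) = 946.125.
Change in producer surplus: 946.125 − 605.52 = 340.605.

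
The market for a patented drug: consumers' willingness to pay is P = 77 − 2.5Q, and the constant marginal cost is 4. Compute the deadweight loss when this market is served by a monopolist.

Perfect competition: P = MC = 4, so 77 − 2.5Q = 4 and Q = 29.2.
The monopolist equates marginal revenue to marginal cost: 77 − 5Q = 4, so Q = 14.6. From demand, P = 40.5.
DWL is the triangle between Q = 14.6 and Q = 29.2: ½·(29.2 − 14.6)·(40.5 − 4) = 266.45.

DWL = 266.45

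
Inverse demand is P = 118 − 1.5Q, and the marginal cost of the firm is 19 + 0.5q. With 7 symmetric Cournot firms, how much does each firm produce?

q_i = 7.92

With 7 symmetric Cournot firms, each firm's FOC gives 118 − 12q = 19 + 0.5q, so q = 7.92, Q = 7·7.92 = 55.44, and P = 34.84.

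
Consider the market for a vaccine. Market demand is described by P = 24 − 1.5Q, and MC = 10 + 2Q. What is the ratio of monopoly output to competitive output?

A monopolist chooses Q where MR = MC. MR = 24 − 3Q; setting this equal to 10 + 2Q gives Q = 2.8 and P = 19.8.
Competitive equilibrium sets price equal to marginal cost: 24 − 1.5Q = 10 + 2Q, so Q = 4 and P = 18.
Ratio Q_m/Q_c = 2.8/4 = 0.7.

Q_m/Q_c = 0.7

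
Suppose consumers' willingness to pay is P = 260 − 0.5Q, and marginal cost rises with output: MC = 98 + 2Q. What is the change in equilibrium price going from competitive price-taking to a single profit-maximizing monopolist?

P rises by 5.4

Competitive equilibrium sets price equal to marginal cost: 260 − 0.5Q = 98 + 2Q, so Q = 64.8 and P = 227.6.
The monopolist equates marginal revenue to marginal cost: 260 − Q = 98 + 2Q, so Q = 54. From demand, P = 233.
Change in equilibrium price: 233 − 227.6 = 5.4.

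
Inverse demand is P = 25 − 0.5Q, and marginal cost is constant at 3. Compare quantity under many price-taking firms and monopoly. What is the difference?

Quantity falls by 22

Under competition P = MC = 3, so Q = (25 − 3)/0.5 = 44.
Monopoly sets MR = MC: 25 − Q = 3 ⇒ Q = 22, P = 25 − 0.5·22 = 14.
Change in quantity: 22 − 44 = −22.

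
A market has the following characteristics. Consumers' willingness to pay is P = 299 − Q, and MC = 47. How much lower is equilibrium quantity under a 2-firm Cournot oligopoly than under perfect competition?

Under competition P = MC = 47, so Q = (299 − 47)/1 = 252.
Cournot with 2 identical firms: the symmetric best-response condition is 299 − 3q = 47. Each firm produces q = 84, total output Q = 168, price P = 131.
Change in equilibrium quantity: 168 − 252 = −84.

Q falls by 84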